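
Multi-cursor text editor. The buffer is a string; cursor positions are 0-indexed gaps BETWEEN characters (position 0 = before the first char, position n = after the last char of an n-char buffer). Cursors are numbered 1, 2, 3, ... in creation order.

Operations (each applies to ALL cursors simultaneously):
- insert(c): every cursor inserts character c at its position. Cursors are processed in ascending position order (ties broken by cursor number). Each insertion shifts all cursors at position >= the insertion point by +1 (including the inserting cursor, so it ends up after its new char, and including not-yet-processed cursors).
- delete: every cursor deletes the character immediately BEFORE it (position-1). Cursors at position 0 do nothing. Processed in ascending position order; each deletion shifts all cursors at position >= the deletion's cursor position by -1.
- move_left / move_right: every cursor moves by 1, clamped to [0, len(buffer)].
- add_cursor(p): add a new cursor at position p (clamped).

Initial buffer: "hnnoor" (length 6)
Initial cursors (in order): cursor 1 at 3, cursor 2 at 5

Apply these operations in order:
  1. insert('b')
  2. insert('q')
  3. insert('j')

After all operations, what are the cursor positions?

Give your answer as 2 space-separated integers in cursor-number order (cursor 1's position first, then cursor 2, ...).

Answer: 6 11

Derivation:
After op 1 (insert('b')): buffer="hnnboobr" (len 8), cursors c1@4 c2@7, authorship ...1..2.
After op 2 (insert('q')): buffer="hnnbqoobqr" (len 10), cursors c1@5 c2@9, authorship ...11..22.
After op 3 (insert('j')): buffer="hnnbqjoobqjr" (len 12), cursors c1@6 c2@11, authorship ...111..222.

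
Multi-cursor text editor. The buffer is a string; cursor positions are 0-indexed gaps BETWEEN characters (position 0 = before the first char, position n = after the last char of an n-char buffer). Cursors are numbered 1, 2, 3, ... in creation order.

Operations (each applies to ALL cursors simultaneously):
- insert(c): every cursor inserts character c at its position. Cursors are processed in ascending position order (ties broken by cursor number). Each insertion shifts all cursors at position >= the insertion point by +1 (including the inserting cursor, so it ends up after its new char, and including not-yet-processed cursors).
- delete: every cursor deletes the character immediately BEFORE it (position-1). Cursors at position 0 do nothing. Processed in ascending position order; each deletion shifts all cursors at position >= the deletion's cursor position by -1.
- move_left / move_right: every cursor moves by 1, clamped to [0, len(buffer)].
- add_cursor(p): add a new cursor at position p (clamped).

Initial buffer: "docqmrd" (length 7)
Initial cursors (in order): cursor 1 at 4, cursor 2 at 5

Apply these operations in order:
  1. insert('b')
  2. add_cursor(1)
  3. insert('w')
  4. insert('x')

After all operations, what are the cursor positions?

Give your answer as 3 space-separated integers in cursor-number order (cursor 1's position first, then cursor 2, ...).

Answer: 9 13 3

Derivation:
After op 1 (insert('b')): buffer="docqbmbrd" (len 9), cursors c1@5 c2@7, authorship ....1.2..
After op 2 (add_cursor(1)): buffer="docqbmbrd" (len 9), cursors c3@1 c1@5 c2@7, authorship ....1.2..
After op 3 (insert('w')): buffer="dwocqbwmbwrd" (len 12), cursors c3@2 c1@7 c2@10, authorship .3...11.22..
After op 4 (insert('x')): buffer="dwxocqbwxmbwxrd" (len 15), cursors c3@3 c1@9 c2@13, authorship .33...111.222..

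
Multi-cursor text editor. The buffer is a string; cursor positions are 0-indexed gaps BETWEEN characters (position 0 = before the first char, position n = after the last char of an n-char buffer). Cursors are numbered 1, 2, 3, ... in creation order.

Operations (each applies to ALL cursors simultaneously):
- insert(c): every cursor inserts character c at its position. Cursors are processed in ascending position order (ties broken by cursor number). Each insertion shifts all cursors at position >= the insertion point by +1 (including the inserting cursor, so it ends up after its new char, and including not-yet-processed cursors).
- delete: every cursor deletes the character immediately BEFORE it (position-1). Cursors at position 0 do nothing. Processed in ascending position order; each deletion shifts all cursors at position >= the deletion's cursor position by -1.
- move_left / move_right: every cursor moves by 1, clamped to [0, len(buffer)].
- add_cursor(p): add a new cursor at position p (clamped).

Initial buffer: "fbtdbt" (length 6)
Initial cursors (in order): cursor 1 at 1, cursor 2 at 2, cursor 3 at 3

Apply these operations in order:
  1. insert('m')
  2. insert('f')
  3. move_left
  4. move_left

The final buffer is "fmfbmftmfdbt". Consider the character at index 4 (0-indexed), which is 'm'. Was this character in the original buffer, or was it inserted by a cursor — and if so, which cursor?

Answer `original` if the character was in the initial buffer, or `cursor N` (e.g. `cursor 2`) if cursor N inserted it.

Answer: cursor 2

Derivation:
After op 1 (insert('m')): buffer="fmbmtmdbt" (len 9), cursors c1@2 c2@4 c3@6, authorship .1.2.3...
After op 2 (insert('f')): buffer="fmfbmftmfdbt" (len 12), cursors c1@3 c2@6 c3@9, authorship .11.22.33...
After op 3 (move_left): buffer="fmfbmftmfdbt" (len 12), cursors c1@2 c2@5 c3@8, authorship .11.22.33...
After op 4 (move_left): buffer="fmfbmftmfdbt" (len 12), cursors c1@1 c2@4 c3@7, authorship .11.22.33...
Authorship (.=original, N=cursor N): . 1 1 . 2 2 . 3 3 . . .
Index 4: author = 2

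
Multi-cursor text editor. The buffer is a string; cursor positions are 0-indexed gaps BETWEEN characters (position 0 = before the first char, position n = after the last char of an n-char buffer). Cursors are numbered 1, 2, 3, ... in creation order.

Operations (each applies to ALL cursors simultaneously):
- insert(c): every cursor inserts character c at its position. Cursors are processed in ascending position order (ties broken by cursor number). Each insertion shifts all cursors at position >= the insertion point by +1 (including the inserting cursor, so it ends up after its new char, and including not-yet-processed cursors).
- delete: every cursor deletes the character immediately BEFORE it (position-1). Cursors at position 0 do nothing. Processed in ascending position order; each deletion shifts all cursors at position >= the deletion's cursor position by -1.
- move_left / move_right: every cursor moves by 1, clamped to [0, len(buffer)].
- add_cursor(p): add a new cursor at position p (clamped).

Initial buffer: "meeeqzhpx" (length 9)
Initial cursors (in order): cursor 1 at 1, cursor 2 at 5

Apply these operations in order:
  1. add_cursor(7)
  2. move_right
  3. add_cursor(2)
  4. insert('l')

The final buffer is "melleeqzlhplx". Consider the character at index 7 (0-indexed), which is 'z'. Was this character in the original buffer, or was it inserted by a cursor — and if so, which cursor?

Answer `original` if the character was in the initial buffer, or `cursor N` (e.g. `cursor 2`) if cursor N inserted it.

After op 1 (add_cursor(7)): buffer="meeeqzhpx" (len 9), cursors c1@1 c2@5 c3@7, authorship .........
After op 2 (move_right): buffer="meeeqzhpx" (len 9), cursors c1@2 c2@6 c3@8, authorship .........
After op 3 (add_cursor(2)): buffer="meeeqzhpx" (len 9), cursors c1@2 c4@2 c2@6 c3@8, authorship .........
After op 4 (insert('l')): buffer="melleeqzlhplx" (len 13), cursors c1@4 c4@4 c2@9 c3@12, authorship ..14....2..3.
Authorship (.=original, N=cursor N): . . 1 4 . . . . 2 . . 3 .
Index 7: author = original

Answer: original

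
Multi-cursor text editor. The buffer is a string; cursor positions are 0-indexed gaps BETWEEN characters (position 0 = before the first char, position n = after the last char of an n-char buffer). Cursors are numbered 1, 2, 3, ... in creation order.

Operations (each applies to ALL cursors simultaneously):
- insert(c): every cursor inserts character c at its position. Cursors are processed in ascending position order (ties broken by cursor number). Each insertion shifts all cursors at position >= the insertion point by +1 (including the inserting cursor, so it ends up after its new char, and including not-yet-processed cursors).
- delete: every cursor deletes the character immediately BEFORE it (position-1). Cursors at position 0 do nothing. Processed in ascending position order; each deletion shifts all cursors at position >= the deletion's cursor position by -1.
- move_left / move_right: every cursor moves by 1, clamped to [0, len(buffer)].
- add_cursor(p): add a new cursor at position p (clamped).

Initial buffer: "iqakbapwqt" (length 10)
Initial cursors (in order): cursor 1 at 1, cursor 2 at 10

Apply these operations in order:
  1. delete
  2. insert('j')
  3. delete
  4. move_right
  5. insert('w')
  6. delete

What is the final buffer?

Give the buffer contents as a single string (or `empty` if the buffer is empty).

Answer: qakbapwq

Derivation:
After op 1 (delete): buffer="qakbapwq" (len 8), cursors c1@0 c2@8, authorship ........
After op 2 (insert('j')): buffer="jqakbapwqj" (len 10), cursors c1@1 c2@10, authorship 1........2
After op 3 (delete): buffer="qakbapwq" (len 8), cursors c1@0 c2@8, authorship ........
After op 4 (move_right): buffer="qakbapwq" (len 8), cursors c1@1 c2@8, authorship ........
After op 5 (insert('w')): buffer="qwakbapwqw" (len 10), cursors c1@2 c2@10, authorship .1.......2
After op 6 (delete): buffer="qakbapwq" (len 8), cursors c1@1 c2@8, authorship ........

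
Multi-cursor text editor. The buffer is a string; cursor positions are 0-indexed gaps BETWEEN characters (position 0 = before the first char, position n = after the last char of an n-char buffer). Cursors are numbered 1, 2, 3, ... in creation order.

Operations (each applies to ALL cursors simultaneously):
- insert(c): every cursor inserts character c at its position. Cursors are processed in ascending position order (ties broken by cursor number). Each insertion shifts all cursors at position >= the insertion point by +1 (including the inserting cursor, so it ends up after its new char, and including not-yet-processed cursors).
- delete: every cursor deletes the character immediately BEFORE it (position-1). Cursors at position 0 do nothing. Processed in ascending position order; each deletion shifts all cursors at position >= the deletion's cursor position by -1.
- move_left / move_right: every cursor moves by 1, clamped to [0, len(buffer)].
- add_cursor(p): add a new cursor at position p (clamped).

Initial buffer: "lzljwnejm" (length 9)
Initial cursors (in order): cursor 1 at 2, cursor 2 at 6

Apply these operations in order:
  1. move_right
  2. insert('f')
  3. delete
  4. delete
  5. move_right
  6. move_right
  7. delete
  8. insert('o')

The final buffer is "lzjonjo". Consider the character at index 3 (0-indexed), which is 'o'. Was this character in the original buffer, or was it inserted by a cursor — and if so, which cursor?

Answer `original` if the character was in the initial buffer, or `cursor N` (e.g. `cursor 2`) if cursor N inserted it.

Answer: cursor 1

Derivation:
After op 1 (move_right): buffer="lzljwnejm" (len 9), cursors c1@3 c2@7, authorship .........
After op 2 (insert('f')): buffer="lzlfjwnefjm" (len 11), cursors c1@4 c2@9, authorship ...1....2..
After op 3 (delete): buffer="lzljwnejm" (len 9), cursors c1@3 c2@7, authorship .........
After op 4 (delete): buffer="lzjwnjm" (len 7), cursors c1@2 c2@5, authorship .......
After op 5 (move_right): buffer="lzjwnjm" (len 7), cursors c1@3 c2@6, authorship .......
After op 6 (move_right): buffer="lzjwnjm" (len 7), cursors c1@4 c2@7, authorship .......
After op 7 (delete): buffer="lzjnj" (len 5), cursors c1@3 c2@5, authorship .....
After op 8 (insert('o')): buffer="lzjonjo" (len 7), cursors c1@4 c2@7, authorship ...1..2
Authorship (.=original, N=cursor N): . . . 1 . . 2
Index 3: author = 1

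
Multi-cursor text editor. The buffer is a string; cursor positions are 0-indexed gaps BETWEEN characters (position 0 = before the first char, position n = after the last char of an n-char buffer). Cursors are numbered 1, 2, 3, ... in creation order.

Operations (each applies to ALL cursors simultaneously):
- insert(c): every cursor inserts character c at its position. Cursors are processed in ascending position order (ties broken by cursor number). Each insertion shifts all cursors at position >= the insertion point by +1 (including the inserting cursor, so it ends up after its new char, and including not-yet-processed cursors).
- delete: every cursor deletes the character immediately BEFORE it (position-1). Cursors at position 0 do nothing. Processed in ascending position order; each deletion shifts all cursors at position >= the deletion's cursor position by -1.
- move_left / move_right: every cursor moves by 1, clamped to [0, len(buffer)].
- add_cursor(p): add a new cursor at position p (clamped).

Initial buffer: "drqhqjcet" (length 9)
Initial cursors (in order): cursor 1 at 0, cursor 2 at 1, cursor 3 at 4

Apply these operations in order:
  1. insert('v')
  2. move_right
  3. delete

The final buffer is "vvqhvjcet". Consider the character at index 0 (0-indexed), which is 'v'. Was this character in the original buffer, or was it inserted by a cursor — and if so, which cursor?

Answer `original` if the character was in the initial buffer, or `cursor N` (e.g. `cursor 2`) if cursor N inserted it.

After op 1 (insert('v')): buffer="vdvrqhvqjcet" (len 12), cursors c1@1 c2@3 c3@7, authorship 1.2...3.....
After op 2 (move_right): buffer="vdvrqhvqjcet" (len 12), cursors c1@2 c2@4 c3@8, authorship 1.2...3.....
After op 3 (delete): buffer="vvqhvjcet" (len 9), cursors c1@1 c2@2 c3@5, authorship 12..3....
Authorship (.=original, N=cursor N): 1 2 . . 3 . . . .
Index 0: author = 1

Answer: cursor 1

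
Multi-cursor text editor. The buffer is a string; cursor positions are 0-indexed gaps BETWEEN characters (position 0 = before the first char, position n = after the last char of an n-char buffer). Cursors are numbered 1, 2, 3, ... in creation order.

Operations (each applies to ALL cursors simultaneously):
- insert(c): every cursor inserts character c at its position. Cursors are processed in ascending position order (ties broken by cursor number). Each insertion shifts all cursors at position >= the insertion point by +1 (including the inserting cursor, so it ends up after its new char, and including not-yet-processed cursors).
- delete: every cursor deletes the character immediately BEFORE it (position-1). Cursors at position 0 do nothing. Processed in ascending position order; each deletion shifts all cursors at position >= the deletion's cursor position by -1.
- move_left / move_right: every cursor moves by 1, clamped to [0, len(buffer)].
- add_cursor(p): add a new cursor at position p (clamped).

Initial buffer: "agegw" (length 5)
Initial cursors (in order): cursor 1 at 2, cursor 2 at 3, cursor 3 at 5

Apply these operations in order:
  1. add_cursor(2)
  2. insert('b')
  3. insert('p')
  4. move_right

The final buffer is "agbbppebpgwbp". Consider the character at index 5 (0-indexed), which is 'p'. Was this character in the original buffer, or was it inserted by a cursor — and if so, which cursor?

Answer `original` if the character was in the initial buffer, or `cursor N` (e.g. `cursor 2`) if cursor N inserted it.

Answer: cursor 4

Derivation:
After op 1 (add_cursor(2)): buffer="agegw" (len 5), cursors c1@2 c4@2 c2@3 c3@5, authorship .....
After op 2 (insert('b')): buffer="agbbebgwb" (len 9), cursors c1@4 c4@4 c2@6 c3@9, authorship ..14.2..3
After op 3 (insert('p')): buffer="agbbppebpgwbp" (len 13), cursors c1@6 c4@6 c2@9 c3@13, authorship ..1414.22..33
After op 4 (move_right): buffer="agbbppebpgwbp" (len 13), cursors c1@7 c4@7 c2@10 c3@13, authorship ..1414.22..33
Authorship (.=original, N=cursor N): . . 1 4 1 4 . 2 2 . . 3 3
Index 5: author = 4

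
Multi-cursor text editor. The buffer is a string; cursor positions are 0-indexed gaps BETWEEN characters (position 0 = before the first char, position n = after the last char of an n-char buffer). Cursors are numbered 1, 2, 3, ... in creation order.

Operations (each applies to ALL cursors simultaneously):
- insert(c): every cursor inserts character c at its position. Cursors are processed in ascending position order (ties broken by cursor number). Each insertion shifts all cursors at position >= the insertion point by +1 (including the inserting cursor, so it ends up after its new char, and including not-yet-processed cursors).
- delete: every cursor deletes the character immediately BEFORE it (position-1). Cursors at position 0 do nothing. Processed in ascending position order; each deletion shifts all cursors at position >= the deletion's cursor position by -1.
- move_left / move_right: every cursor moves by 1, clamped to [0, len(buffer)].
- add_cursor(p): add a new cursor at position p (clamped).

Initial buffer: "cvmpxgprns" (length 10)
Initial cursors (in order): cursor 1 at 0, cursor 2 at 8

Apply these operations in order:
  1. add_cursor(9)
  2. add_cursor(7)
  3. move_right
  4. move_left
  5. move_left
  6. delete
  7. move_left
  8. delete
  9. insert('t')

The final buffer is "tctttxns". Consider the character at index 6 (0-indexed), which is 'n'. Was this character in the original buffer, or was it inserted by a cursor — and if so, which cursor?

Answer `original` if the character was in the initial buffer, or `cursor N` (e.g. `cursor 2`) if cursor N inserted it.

Answer: original

Derivation:
After op 1 (add_cursor(9)): buffer="cvmpxgprns" (len 10), cursors c1@0 c2@8 c3@9, authorship ..........
After op 2 (add_cursor(7)): buffer="cvmpxgprns" (len 10), cursors c1@0 c4@7 c2@8 c3@9, authorship ..........
After op 3 (move_right): buffer="cvmpxgprns" (len 10), cursors c1@1 c4@8 c2@9 c3@10, authorship ..........
After op 4 (move_left): buffer="cvmpxgprns" (len 10), cursors c1@0 c4@7 c2@8 c3@9, authorship ..........
After op 5 (move_left): buffer="cvmpxgprns" (len 10), cursors c1@0 c4@6 c2@7 c3@8, authorship ..........
After op 6 (delete): buffer="cvmpxns" (len 7), cursors c1@0 c2@5 c3@5 c4@5, authorship .......
After op 7 (move_left): buffer="cvmpxns" (len 7), cursors c1@0 c2@4 c3@4 c4@4, authorship .......
After op 8 (delete): buffer="cxns" (len 4), cursors c1@0 c2@1 c3@1 c4@1, authorship ....
After op 9 (insert('t')): buffer="tctttxns" (len 8), cursors c1@1 c2@5 c3@5 c4@5, authorship 1.234...
Authorship (.=original, N=cursor N): 1 . 2 3 4 . . .
Index 6: author = original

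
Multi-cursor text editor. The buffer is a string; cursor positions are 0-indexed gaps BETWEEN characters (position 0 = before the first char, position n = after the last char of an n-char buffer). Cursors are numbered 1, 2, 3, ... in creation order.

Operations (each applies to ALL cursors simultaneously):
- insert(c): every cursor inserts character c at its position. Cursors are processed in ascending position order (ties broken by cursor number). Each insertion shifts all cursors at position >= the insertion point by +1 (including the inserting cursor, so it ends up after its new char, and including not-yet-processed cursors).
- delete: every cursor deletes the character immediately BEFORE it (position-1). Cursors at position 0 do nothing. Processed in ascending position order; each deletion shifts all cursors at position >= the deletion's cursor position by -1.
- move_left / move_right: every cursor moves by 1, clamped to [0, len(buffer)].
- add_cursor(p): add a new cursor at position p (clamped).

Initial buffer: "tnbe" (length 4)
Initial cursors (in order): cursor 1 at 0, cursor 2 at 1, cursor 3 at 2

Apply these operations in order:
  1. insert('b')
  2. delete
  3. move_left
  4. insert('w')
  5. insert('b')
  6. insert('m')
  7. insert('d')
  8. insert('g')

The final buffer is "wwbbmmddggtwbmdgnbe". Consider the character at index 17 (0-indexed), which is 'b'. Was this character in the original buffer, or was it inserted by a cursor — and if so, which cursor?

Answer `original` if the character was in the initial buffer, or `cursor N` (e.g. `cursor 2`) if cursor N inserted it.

Answer: original

Derivation:
After op 1 (insert('b')): buffer="btbnbbe" (len 7), cursors c1@1 c2@3 c3@5, authorship 1.2.3..
After op 2 (delete): buffer="tnbe" (len 4), cursors c1@0 c2@1 c3@2, authorship ....
After op 3 (move_left): buffer="tnbe" (len 4), cursors c1@0 c2@0 c3@1, authorship ....
After op 4 (insert('w')): buffer="wwtwnbe" (len 7), cursors c1@2 c2@2 c3@4, authorship 12.3...
After op 5 (insert('b')): buffer="wwbbtwbnbe" (len 10), cursors c1@4 c2@4 c3@7, authorship 1212.33...
After op 6 (insert('m')): buffer="wwbbmmtwbmnbe" (len 13), cursors c1@6 c2@6 c3@10, authorship 121212.333...
After op 7 (insert('d')): buffer="wwbbmmddtwbmdnbe" (len 16), cursors c1@8 c2@8 c3@13, authorship 12121212.3333...
After op 8 (insert('g')): buffer="wwbbmmddggtwbmdgnbe" (len 19), cursors c1@10 c2@10 c3@16, authorship 1212121212.33333...
Authorship (.=original, N=cursor N): 1 2 1 2 1 2 1 2 1 2 . 3 3 3 3 3 . . .
Index 17: author = original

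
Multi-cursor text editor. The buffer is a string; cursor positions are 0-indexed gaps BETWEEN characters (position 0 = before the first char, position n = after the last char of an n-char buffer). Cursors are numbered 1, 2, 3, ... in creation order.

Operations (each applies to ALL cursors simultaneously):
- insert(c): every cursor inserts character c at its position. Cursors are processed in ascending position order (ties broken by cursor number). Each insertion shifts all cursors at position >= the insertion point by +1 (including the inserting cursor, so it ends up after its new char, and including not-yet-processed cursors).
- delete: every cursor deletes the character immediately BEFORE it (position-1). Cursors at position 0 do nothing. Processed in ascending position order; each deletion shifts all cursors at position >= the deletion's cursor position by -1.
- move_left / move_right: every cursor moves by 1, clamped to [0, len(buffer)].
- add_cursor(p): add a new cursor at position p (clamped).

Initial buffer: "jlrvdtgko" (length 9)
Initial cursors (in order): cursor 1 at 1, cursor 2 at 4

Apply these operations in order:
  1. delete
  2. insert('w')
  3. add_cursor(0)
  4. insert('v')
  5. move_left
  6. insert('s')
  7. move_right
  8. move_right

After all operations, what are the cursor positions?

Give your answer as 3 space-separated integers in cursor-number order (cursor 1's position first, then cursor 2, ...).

After op 1 (delete): buffer="lrdtgko" (len 7), cursors c1@0 c2@2, authorship .......
After op 2 (insert('w')): buffer="wlrwdtgko" (len 9), cursors c1@1 c2@4, authorship 1..2.....
After op 3 (add_cursor(0)): buffer="wlrwdtgko" (len 9), cursors c3@0 c1@1 c2@4, authorship 1..2.....
After op 4 (insert('v')): buffer="vwvlrwvdtgko" (len 12), cursors c3@1 c1@3 c2@7, authorship 311..22.....
After op 5 (move_left): buffer="vwvlrwvdtgko" (len 12), cursors c3@0 c1@2 c2@6, authorship 311..22.....
After op 6 (insert('s')): buffer="svwsvlrwsvdtgko" (len 15), cursors c3@1 c1@4 c2@9, authorship 33111..222.....
After op 7 (move_right): buffer="svwsvlrwsvdtgko" (len 15), cursors c3@2 c1@5 c2@10, authorship 33111..222.....
After op 8 (move_right): buffer="svwsvlrwsvdtgko" (len 15), cursors c3@3 c1@6 c2@11, authorship 33111..222.....

Answer: 6 11 3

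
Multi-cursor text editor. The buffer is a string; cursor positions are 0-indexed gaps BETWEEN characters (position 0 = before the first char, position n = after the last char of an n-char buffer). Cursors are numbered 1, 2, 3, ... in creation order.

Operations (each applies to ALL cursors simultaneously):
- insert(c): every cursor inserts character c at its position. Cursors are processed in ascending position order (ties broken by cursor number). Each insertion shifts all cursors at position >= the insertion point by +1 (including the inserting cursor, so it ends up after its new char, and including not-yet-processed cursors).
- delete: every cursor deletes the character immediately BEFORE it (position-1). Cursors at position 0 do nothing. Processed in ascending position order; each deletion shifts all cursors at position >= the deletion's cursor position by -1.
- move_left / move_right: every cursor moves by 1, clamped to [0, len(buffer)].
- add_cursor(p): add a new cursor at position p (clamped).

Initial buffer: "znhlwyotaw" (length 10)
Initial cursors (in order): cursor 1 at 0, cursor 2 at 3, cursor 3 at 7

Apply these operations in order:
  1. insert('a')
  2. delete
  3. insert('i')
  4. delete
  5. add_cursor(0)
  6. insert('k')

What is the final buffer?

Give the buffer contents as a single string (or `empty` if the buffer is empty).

After op 1 (insert('a')): buffer="aznhalwyoataw" (len 13), cursors c1@1 c2@5 c3@10, authorship 1...2....3...
After op 2 (delete): buffer="znhlwyotaw" (len 10), cursors c1@0 c2@3 c3@7, authorship ..........
After op 3 (insert('i')): buffer="iznhilwyoitaw" (len 13), cursors c1@1 c2@5 c3@10, authorship 1...2....3...
After op 4 (delete): buffer="znhlwyotaw" (len 10), cursors c1@0 c2@3 c3@7, authorship ..........
After op 5 (add_cursor(0)): buffer="znhlwyotaw" (len 10), cursors c1@0 c4@0 c2@3 c3@7, authorship ..........
After op 6 (insert('k')): buffer="kkznhklwyoktaw" (len 14), cursors c1@2 c4@2 c2@6 c3@11, authorship 14...2....3...

Answer: kkznhklwyoktaw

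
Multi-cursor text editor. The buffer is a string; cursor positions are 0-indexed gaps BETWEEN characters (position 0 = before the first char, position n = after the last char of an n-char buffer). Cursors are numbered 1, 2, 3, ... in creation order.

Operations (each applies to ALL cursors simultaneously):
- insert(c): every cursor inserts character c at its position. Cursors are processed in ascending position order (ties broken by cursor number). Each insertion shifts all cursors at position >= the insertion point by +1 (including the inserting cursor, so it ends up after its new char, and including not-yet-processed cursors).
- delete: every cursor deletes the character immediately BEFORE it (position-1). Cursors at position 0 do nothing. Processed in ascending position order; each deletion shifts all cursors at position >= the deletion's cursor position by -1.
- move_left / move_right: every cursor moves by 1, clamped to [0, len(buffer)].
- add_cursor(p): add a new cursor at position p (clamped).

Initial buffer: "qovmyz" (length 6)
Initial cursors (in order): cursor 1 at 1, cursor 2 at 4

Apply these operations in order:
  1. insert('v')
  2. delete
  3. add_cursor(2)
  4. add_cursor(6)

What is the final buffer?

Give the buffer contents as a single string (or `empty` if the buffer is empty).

Answer: qovmyz

Derivation:
After op 1 (insert('v')): buffer="qvovmvyz" (len 8), cursors c1@2 c2@6, authorship .1...2..
After op 2 (delete): buffer="qovmyz" (len 6), cursors c1@1 c2@4, authorship ......
After op 3 (add_cursor(2)): buffer="qovmyz" (len 6), cursors c1@1 c3@2 c2@4, authorship ......
After op 4 (add_cursor(6)): buffer="qovmyz" (len 6), cursors c1@1 c3@2 c2@4 c4@6, authorship ......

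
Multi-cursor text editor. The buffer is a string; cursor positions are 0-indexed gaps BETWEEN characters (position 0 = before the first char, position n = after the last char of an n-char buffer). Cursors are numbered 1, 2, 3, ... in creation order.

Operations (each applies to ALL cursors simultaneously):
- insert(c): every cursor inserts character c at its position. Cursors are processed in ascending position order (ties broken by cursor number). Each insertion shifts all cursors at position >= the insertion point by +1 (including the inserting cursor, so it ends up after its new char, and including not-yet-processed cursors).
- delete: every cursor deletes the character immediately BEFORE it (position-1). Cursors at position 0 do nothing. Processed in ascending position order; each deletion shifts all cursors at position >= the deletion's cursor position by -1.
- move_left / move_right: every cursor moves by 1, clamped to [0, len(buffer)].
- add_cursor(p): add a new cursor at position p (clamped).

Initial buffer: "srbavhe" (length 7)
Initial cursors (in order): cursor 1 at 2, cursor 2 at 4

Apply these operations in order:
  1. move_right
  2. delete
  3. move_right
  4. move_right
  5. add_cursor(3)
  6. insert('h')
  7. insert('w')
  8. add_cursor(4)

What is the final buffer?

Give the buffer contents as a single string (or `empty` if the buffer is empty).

After op 1 (move_right): buffer="srbavhe" (len 7), cursors c1@3 c2@5, authorship .......
After op 2 (delete): buffer="srahe" (len 5), cursors c1@2 c2@3, authorship .....
After op 3 (move_right): buffer="srahe" (len 5), cursors c1@3 c2@4, authorship .....
After op 4 (move_right): buffer="srahe" (len 5), cursors c1@4 c2@5, authorship .....
After op 5 (add_cursor(3)): buffer="srahe" (len 5), cursors c3@3 c1@4 c2@5, authorship .....
After op 6 (insert('h')): buffer="srahhheh" (len 8), cursors c3@4 c1@6 c2@8, authorship ...3.1.2
After op 7 (insert('w')): buffer="srahwhhwehw" (len 11), cursors c3@5 c1@8 c2@11, authorship ...33.11.22
After op 8 (add_cursor(4)): buffer="srahwhhwehw" (len 11), cursors c4@4 c3@5 c1@8 c2@11, authorship ...33.11.22

Answer: srahwhhwehw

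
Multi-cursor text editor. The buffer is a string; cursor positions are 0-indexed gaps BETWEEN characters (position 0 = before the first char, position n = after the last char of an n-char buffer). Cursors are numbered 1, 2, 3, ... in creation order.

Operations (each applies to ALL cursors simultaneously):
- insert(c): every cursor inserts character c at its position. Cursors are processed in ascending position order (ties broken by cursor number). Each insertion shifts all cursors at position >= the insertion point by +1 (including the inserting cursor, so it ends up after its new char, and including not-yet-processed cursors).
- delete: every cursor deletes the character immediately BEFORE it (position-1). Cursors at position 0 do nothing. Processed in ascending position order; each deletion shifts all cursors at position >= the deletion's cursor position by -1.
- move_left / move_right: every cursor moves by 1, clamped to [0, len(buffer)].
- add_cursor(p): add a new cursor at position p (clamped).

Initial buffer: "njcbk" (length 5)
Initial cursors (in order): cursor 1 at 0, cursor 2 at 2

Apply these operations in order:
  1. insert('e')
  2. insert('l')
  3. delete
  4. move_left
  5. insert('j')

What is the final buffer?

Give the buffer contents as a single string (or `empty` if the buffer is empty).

Answer: jenjjecbk

Derivation:
After op 1 (insert('e')): buffer="enjecbk" (len 7), cursors c1@1 c2@4, authorship 1..2...
After op 2 (insert('l')): buffer="elnjelcbk" (len 9), cursors c1@2 c2@6, authorship 11..22...
After op 3 (delete): buffer="enjecbk" (len 7), cursors c1@1 c2@4, authorship 1..2...
After op 4 (move_left): buffer="enjecbk" (len 7), cursors c1@0 c2@3, authorship 1..2...
After op 5 (insert('j')): buffer="jenjjecbk" (len 9), cursors c1@1 c2@5, authorship 11..22...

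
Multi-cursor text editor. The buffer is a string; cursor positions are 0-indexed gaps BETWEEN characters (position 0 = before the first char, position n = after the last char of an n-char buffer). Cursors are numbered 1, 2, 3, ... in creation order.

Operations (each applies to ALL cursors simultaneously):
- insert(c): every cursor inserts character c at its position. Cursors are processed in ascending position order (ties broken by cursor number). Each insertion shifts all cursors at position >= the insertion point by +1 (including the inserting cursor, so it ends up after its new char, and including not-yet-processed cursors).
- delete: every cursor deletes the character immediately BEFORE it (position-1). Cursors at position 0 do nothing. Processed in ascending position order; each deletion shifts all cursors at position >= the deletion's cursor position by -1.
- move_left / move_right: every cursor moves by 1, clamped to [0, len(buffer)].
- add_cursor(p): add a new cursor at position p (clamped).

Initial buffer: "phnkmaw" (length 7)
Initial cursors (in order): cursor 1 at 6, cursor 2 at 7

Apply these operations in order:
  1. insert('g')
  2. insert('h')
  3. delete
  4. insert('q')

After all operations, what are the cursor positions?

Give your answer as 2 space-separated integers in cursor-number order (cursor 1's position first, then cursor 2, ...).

Answer: 8 11

Derivation:
After op 1 (insert('g')): buffer="phnkmagwg" (len 9), cursors c1@7 c2@9, authorship ......1.2
After op 2 (insert('h')): buffer="phnkmaghwgh" (len 11), cursors c1@8 c2@11, authorship ......11.22
After op 3 (delete): buffer="phnkmagwg" (len 9), cursors c1@7 c2@9, authorship ......1.2
After op 4 (insert('q')): buffer="phnkmagqwgq" (len 11), cursors c1@8 c2@11, authorship ......11.22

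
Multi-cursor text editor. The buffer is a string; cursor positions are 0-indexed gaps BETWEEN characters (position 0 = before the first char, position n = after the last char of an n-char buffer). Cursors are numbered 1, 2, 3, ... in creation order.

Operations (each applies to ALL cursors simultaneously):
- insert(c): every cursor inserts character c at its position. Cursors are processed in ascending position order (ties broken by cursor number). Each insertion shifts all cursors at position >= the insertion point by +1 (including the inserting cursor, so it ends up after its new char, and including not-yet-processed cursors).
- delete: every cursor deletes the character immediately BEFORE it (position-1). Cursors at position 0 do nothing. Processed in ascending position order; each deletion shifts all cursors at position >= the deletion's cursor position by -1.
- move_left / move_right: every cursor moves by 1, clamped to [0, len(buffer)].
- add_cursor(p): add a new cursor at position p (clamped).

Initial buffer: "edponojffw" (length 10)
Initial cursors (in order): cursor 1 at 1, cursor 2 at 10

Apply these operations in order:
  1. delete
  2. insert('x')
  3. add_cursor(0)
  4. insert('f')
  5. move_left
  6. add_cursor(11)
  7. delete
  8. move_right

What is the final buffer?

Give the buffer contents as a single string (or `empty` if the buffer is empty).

Answer: ffdponojff

Derivation:
After op 1 (delete): buffer="dponojff" (len 8), cursors c1@0 c2@8, authorship ........
After op 2 (insert('x')): buffer="xdponojffx" (len 10), cursors c1@1 c2@10, authorship 1........2
After op 3 (add_cursor(0)): buffer="xdponojffx" (len 10), cursors c3@0 c1@1 c2@10, authorship 1........2
After op 4 (insert('f')): buffer="fxfdponojffxf" (len 13), cursors c3@1 c1@3 c2@13, authorship 311........22
After op 5 (move_left): buffer="fxfdponojffxf" (len 13), cursors c3@0 c1@2 c2@12, authorship 311........22
After op 6 (add_cursor(11)): buffer="fxfdponojffxf" (len 13), cursors c3@0 c1@2 c4@11 c2@12, authorship 311........22
After op 7 (delete): buffer="ffdponojff" (len 10), cursors c3@0 c1@1 c2@9 c4@9, authorship 31.......2
After op 8 (move_right): buffer="ffdponojff" (len 10), cursors c3@1 c1@2 c2@10 c4@10, authorship 31.......2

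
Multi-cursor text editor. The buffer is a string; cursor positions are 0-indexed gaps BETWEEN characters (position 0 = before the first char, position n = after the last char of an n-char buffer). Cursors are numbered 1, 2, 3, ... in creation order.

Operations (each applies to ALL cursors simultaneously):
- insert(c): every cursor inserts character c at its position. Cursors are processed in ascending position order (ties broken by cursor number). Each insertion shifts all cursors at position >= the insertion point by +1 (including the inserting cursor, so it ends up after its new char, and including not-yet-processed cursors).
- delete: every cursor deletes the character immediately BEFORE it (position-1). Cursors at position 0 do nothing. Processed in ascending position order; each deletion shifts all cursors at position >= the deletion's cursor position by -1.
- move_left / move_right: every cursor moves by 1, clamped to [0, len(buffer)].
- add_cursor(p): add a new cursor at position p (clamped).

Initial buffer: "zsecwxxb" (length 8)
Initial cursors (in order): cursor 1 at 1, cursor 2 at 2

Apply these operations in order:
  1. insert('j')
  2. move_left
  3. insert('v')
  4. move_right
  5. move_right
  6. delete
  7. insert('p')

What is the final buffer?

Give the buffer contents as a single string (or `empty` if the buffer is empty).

Answer: zvjpvjpcwxxb

Derivation:
After op 1 (insert('j')): buffer="zjsjecwxxb" (len 10), cursors c1@2 c2@4, authorship .1.2......
After op 2 (move_left): buffer="zjsjecwxxb" (len 10), cursors c1@1 c2@3, authorship .1.2......
After op 3 (insert('v')): buffer="zvjsvjecwxxb" (len 12), cursors c1@2 c2@5, authorship .11.22......
After op 4 (move_right): buffer="zvjsvjecwxxb" (len 12), cursors c1@3 c2@6, authorship .11.22......
After op 5 (move_right): buffer="zvjsvjecwxxb" (len 12), cursors c1@4 c2@7, authorship .11.22......
After op 6 (delete): buffer="zvjvjcwxxb" (len 10), cursors c1@3 c2@5, authorship .1122.....
After op 7 (insert('p')): buffer="zvjpvjpcwxxb" (len 12), cursors c1@4 c2@7, authorship .111222.....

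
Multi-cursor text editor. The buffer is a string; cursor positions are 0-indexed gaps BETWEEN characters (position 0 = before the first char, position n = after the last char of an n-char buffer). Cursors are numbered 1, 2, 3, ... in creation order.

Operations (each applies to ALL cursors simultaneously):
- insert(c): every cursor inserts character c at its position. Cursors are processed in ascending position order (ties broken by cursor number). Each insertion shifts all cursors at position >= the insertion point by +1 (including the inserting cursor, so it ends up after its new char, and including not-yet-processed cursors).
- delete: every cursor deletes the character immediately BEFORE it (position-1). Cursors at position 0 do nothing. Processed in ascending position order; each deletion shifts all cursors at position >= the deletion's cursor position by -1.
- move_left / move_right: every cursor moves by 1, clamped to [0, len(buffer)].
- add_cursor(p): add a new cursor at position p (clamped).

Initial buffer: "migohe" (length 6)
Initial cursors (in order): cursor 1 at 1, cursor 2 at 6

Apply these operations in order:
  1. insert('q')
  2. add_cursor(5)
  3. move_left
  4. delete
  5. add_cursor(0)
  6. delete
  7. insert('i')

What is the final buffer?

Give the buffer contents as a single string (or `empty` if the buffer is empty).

After op 1 (insert('q')): buffer="mqigoheq" (len 8), cursors c1@2 c2@8, authorship .1.....2
After op 2 (add_cursor(5)): buffer="mqigoheq" (len 8), cursors c1@2 c3@5 c2@8, authorship .1.....2
After op 3 (move_left): buffer="mqigoheq" (len 8), cursors c1@1 c3@4 c2@7, authorship .1.....2
After op 4 (delete): buffer="qiohq" (len 5), cursors c1@0 c3@2 c2@4, authorship 1...2
After op 5 (add_cursor(0)): buffer="qiohq" (len 5), cursors c1@0 c4@0 c3@2 c2@4, authorship 1...2
After op 6 (delete): buffer="qoq" (len 3), cursors c1@0 c4@0 c3@1 c2@2, authorship 1.2
After op 7 (insert('i')): buffer="iiqioiq" (len 7), cursors c1@2 c4@2 c3@4 c2@6, authorship 1413.22

Answer: iiqioiq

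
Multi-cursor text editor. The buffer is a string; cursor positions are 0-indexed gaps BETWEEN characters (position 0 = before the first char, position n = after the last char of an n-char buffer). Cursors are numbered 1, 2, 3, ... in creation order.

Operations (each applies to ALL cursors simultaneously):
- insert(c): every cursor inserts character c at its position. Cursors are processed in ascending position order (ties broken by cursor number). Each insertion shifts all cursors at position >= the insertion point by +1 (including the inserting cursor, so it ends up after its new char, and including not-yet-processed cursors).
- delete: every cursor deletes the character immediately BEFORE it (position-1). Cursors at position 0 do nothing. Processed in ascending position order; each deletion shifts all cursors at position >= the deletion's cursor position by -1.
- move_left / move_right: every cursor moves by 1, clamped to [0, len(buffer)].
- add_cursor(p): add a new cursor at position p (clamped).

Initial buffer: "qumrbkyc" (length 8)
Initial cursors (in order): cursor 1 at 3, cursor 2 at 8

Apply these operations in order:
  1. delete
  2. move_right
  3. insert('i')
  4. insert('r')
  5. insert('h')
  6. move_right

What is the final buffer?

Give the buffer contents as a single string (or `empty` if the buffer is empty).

Answer: qurirhbkyirh

Derivation:
After op 1 (delete): buffer="qurbky" (len 6), cursors c1@2 c2@6, authorship ......
After op 2 (move_right): buffer="qurbky" (len 6), cursors c1@3 c2@6, authorship ......
After op 3 (insert('i')): buffer="quribkyi" (len 8), cursors c1@4 c2@8, authorship ...1...2
After op 4 (insert('r')): buffer="qurirbkyir" (len 10), cursors c1@5 c2@10, authorship ...11...22
After op 5 (insert('h')): buffer="qurirhbkyirh" (len 12), cursors c1@6 c2@12, authorship ...111...222
After op 6 (move_right): buffer="qurirhbkyirh" (len 12), cursors c1@7 c2@12, authorship ...111...222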